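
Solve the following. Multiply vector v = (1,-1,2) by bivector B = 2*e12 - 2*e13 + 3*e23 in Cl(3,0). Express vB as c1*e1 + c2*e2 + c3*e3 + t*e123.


vB has grade-1 (vector) and grade-3 (trivector) parts: vB = (v _| B) + (v ^ B).
Vector part <vB>_1:
  e1: -v2*b12 - v3*b13 = -(-1)*(2) - (2)*(-2) = 6
  e2: v1*b12 - v3*b23 = (1)*(2) - (2)*(3) = -4
  e3: v1*b13 + v2*b23 = (1)*(-2) + (-1)*(3) = -5
Trivector part <vB>_3:
  e123: v1*b23 - v2*b13 + v3*b12 = (1)*(3) - (-1)*(-2) + (2)*(2) = 5
vB = 6*e1 - 4*e2 - 5*e3 + 5*e123


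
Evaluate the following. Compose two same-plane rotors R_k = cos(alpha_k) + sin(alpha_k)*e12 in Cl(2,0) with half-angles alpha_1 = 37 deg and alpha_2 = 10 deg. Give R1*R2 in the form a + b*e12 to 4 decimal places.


Same-plane rotors commute and their half-angles add:
R1*R2 = cos(a1 + a2) + sin(a1 + a2)*e12.
a1 + a2 = 37 + 10 = 47 deg
cos(47 deg) = 0.6820
sin(47 deg) = 0.7314
R1*R2 = 0.6820 + 0.7314*e12


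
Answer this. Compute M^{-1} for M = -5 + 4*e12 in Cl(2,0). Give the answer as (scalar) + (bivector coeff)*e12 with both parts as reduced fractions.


M = -5 + 4*e12, where e12^2 = -1.
Since M commutes with its reverse ~M = a - b*e12, M * ~M = a^2 - b^2*e12^2 = a^2 + b^2.
So M^{-1} = ~M / (a^2 + b^2) = (a - b*e12)/(a^2 + b^2).
a^2 + b^2 = 25 + 16 = 41
Scalar part = -5/41 = -5/41
Bivector coeff = -4/41 = -4/41
M^{-1} = -5/41 - 4/41*e12


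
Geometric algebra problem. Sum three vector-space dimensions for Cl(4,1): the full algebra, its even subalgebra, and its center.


n = 4 + 1 = 5
Total dim = 2^5 = 32
Even subalgebra dim = 2^4 = 16
n is odd, so center dim = 2
Sum = 32 + 16 + 2 = 50


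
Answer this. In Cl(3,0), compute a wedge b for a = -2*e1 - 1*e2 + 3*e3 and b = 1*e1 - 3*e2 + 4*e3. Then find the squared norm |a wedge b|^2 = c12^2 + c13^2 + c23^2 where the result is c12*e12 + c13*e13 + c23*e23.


a wedge b = (a1*b2 - a2*b1)*e12 + (a1*b3 - a3*b1)*e13 + (a2*b3 - a3*b2)*e23
e12 coeff: (-2)*(-3) - (-1)*1 = 6 - (-1) = 7
e13 coeff: (-2)*4 - 3*1 = -8 - 3 = -11
e23 coeff: (-1)*4 - 3*(-3) = -4 - (-9) = 5
|a wedge b|^2 = 7^2 + (-11)^2 + 5^2
= 49 + 121 + 25
= 195


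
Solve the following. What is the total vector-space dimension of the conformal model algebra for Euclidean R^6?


The conformal model of R^6 uses Cl(7,1): the 6 Euclidean generators plus two extra orthogonal generators e+ (e+^2 = +1) and e- (e-^2 = -1), from which the null vectors e0, einf are built.
Number of generators m = 6 + 2 = 8.
dim Cl(p,q) = 2^m = 2^8 = 256


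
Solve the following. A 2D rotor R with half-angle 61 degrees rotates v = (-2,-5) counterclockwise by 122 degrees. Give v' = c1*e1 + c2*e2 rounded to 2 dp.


Rotor R = cos(61deg) - sin(61deg)*e12
Rotation angle theta = 2 * 61 = 122 degrees
v' = R*v*~R rotates v by theta.
cos(122deg) = -0.5299, sin(122deg) = 0.8480
v'_1 = -2*cos(122deg) - (-5)*sin(122deg)
= -2*(-0.5299) - (-5)*0.8480
= 5.30
v'_2 = -2*sin(122deg) + (-5)*cos(122deg)
= -2*0.8480 + (-5)*(-0.5299)
= 0.95
v' = 5.30*e1 + 0.95*e2


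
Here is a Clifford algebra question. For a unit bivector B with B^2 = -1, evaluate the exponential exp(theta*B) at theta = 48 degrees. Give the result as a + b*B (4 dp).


For a unit bivector B with B^2 = -1, the exponential series gives
e^(theta*B) = cos(theta) + sin(theta)*B (the GA analogue of Euler's formula).
theta = 48 degrees = 0.837758 rad
cos(48 deg) = 0.6691
sin(48 deg) = 0.7431
exp(theta*B) = 0.6691 + 0.7431*B


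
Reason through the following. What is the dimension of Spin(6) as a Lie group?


Spin(n) double-covers SO(n); both have Lie algebra so(n) of dimension n(n-1)/2.
n = 6
n(n-1) = 6 * 5 = 30
dim Spin(6) = 30/2 = 15


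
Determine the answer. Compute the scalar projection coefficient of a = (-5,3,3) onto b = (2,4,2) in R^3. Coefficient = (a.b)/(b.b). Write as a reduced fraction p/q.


Projection coefficient = (a . b) / (b . b)
a . b = (-5)*2 + 3*4 + 3*2
= -10 + 12 + 6 = 8
b . b = 2^2 + 4^2 + 2^2
= 4 + 16 + 4 = 24
Coefficient = 8/24
In lowest terms: 1/3


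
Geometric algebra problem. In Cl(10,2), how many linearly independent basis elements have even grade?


Even subalgebra dimension = 2^(n-1)
n = 10 + 2 = 12
2^(12 - 1) = 2^11 = 2048
Verification: sum of C(12,k) for even k = 1 + 66 + 495 + 924 + 495 + 66 + 1 = 2048
Result = 2048


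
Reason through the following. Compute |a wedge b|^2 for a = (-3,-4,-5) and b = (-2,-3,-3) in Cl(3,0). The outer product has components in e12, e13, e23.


a wedge b = (a1*b2 - a2*b1)*e12 + (a1*b3 - a3*b1)*e13 + (a2*b3 - a3*b2)*e23
e12 coeff: (-3)*(-3) - (-4)*(-2) = 9 - 8 = 1
e13 coeff: (-3)*(-3) - (-5)*(-2) = 9 - 10 = -1
e23 coeff: (-4)*(-3) - (-5)*(-3) = 12 - 15 = -3
|a wedge b|^2 = 1^2 + (-1)^2 + (-3)^2
= 1 + 1 + 9
= 11


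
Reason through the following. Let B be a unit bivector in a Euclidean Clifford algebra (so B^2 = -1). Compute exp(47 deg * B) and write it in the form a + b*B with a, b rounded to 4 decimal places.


For a unit bivector B with B^2 = -1, the exponential series gives
e^(theta*B) = cos(theta) + sin(theta)*B (the GA analogue of Euler's formula).
theta = 47 degrees = 0.820305 rad
cos(47 deg) = 0.6820
sin(47 deg) = 0.7314
exp(theta*B) = 0.6820 + 0.7314*B


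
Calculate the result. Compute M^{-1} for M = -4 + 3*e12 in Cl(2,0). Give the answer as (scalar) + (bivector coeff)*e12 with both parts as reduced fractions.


M = -4 + 3*e12, where e12^2 = -1.
Since M commutes with its reverse ~M = a - b*e12, M * ~M = a^2 - b^2*e12^2 = a^2 + b^2.
So M^{-1} = ~M / (a^2 + b^2) = (a - b*e12)/(a^2 + b^2).
a^2 + b^2 = 16 + 9 = 25
Scalar part = -4/25 = -4/25
Bivector coeff = -3/25 = -3/25
M^{-1} = -4/25 - 3/25*e12


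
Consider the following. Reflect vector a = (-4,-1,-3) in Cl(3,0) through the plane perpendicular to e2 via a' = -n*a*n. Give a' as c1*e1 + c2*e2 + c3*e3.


Reflection formula: a' = -n*a*n, with n = e2 (unit vector, n^2 = 1).
For reflection through hyperplane perp to e2:
The component along e2 flips sign, others stay.
a = (-4, -1, -3)
a' = (-4, 1, -3)
a' = -4*e1 + 1*e2 - 3*e3


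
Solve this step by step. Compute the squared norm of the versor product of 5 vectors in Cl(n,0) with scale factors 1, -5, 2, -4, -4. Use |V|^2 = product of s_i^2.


Each vector v_i has |v_i|^2 = s_i^2
Squared scales: 1^2 = 1, (-5)^2 = 25, 2^2 = 4, (-4)^2 = 16, (-4)^2 = 16
|V|^2 = 1 * 25 * 4 * 16 * 16
= 25600


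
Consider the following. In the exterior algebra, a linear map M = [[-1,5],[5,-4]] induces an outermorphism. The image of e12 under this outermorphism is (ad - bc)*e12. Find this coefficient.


The outermorphism of a linear map f sends e1^e2 to f(e1)^f(e2).
f(e1) = -1*e1 + 5*e2
f(e2) = 5*e1 - 4*e2
f(e1) ^ f(e2) = (-1*e1 + 5*e2) ^ (5*e1 - 4*e2)
= (-1)*(-4)*e12 + 5*5*e21
= (4 - 25)*e12
= -21*e12
Coefficient = -21


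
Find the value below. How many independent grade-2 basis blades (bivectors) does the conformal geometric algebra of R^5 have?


The conformal model of R^5 uses Cl(6,1) with m = 5 + 2 = 7 generators.
Number of grade-2 blades = C(m, 2) = C(7, 2)
= 7*6/2 = 21


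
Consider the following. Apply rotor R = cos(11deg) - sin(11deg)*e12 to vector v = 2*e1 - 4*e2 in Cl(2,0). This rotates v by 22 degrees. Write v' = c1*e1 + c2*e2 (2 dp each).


Rotor R = cos(11deg) - sin(11deg)*e12
Rotation angle theta = 2 * 11 = 22 degrees
v' = R*v*~R rotates v by theta.
cos(22deg) = 0.9272, sin(22deg) = 0.3746
v'_1 = 2*cos(22deg) - (-4)*sin(22deg)
= 2*0.9272 - (-4)*0.3746
= 3.35
v'_2 = 2*sin(22deg) + (-4)*cos(22deg)
= 2*0.3746 + (-4)*0.9272
= -2.96
v' = 3.35*e1 - 2.96*e2


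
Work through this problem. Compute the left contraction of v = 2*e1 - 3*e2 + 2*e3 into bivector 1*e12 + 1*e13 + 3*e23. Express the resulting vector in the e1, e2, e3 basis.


Left contraction v _| B = <vB>_1 (grade-1 part of the geometric product vB).
Using e1_|e12 = e2, e2_|e12 = -e1, e1_|e13 = e3, e3_|e13 = -e1, e2_|e23 = e3, e3_|e23 = -e2:
e1 coeff: -v2*b12 - v3*b13 = -(-3)*(1) - (2)*(1) = 1
e2 coeff: v1*b12 - v3*b23 = (2)*(1) - (2)*(3) = -4
e3 coeff: v1*b13 + v2*b23 = (2)*(1) + (-3)*(3) = -7
v _| B = 1*e1 - 4*e2 - 7*e3


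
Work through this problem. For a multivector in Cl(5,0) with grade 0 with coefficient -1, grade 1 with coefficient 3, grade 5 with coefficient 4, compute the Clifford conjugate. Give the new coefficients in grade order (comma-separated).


Clifford conjugate sign for grade k: (-1)^(k(k+1)/2)
Grade 0: (-1)^(0*1/2) = (-1)^0 = 1, coeff -1 -> -1
Grade 1: (-1)^(1*2/2) = (-1)^1 = -1, coeff 3 -> -3
Grade 5: (-1)^(5*6/2) = (-1)^15 = -1, coeff 4 -> -4
Conjugated coefficients: -1, -3, -4


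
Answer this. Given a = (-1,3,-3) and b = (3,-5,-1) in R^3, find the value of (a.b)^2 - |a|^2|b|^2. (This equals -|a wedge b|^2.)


a . b = (-1)*3 + 3*(-5) + (-3)*(-1)
= -3 + (-15) + 3 = -15
|a|^2 = (-1)^2 + 3^2 + (-3)^2 = 19
|b|^2 = 3^2 + (-5)^2 + (-1)^2 = 35
(a.b)^2 = (-15)^2 = 225
|a|^2 * |b|^2 = 19 * 35 = 665
Result = 225 - 665 = -440


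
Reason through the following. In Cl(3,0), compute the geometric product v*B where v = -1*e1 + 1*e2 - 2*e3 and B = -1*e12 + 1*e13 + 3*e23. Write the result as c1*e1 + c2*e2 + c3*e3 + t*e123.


vB has grade-1 (vector) and grade-3 (trivector) parts: vB = (v _| B) + (v ^ B).
Vector part <vB>_1:
  e1: -v2*b12 - v3*b13 = -(1)*(-1) - (-2)*(1) = 3
  e2: v1*b12 - v3*b23 = (-1)*(-1) - (-2)*(3) = 7
  e3: v1*b13 + v2*b23 = (-1)*(1) + (1)*(3) = 2
Trivector part <vB>_3:
  e123: v1*b23 - v2*b13 + v3*b12 = (-1)*(3) - (1)*(1) + (-2)*(-1) = -2
vB = 3*e1 + 7*e2 + 2*e3 - 2*e123


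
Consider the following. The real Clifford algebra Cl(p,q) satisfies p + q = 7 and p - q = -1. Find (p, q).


We need p + q = 7 and p - q = -1.
Adding: 2p = 7 + (-1) = 6, so p = 3.
Then q = 7 - 3 = 4.
(p, q) = (3, 4)


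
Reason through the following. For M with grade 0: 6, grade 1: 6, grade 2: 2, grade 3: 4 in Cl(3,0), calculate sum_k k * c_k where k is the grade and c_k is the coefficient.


Grade-weighted sum = sum of grade_k * coefficient_k
0*6 = 0
1*6 = 6
2*2 = 4
3*4 = 12
Total = 0 + 6 + 4 + 12 = 22


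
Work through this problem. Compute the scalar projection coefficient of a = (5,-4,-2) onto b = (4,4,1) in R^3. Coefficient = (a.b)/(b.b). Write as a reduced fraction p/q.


Projection coefficient = (a . b) / (b . b)
a . b = 5*4 + (-4)*4 + (-2)*1
= 20 + (-16) + (-2) = 2
b . b = 4^2 + 4^2 + 1^2
= 16 + 16 + 1 = 33
Coefficient = 2/33
In lowest terms: 2/33


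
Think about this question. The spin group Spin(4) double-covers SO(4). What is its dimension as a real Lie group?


Spin(n) double-covers SO(n); both have Lie algebra so(n) of dimension n(n-1)/2.
n = 4
n(n-1) = 4 * 3 = 12
dim Spin(4) = 12/2 = 6


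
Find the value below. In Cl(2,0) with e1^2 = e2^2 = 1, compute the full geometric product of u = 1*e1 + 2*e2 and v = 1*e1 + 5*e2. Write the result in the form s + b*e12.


Expand: (1*e1 + 2*e2)(1*e1 + 5*e2)
= 1*1*e1e1 + 1*5*e1e2 + 2*1*e2e1 + 2*5*e2e2
Using e1^2 = e2^2 = 1, e2e1 = -e1e2:
Scalar part s = 1*1 + 2*5 = 1 + 10 = 11
Bivector part b = 1*5 - 2*1 = 5 - 2 = 3
uv = 11 + 3*e12


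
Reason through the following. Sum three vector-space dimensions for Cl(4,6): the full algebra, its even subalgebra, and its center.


n = 4 + 6 = 10
Total dim = 2^10 = 1024
Even subalgebra dim = 2^9 = 512
n is even, so center dim = 1
Sum = 1024 + 512 + 1 = 1537


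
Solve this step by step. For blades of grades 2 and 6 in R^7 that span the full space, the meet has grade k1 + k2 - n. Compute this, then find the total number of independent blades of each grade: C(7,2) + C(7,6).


Meet grade = grade(A) + grade(B) - n
= 2 + 6 - 7 = 1
C(7,2) = 21
C(7,6) = 7
dim_A + dim_B = 21 + 7 = 28


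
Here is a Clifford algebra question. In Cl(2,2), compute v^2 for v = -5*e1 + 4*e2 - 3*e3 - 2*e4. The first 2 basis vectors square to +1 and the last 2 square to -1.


v^2 = sum of c_i^2 * e_i^2
Positive signature terms (e_i^2 = +1): (-5)^2 + 4^2 = 41
Negative signature terms (e_j^2 = -1): (-3)^2 + (-2)^2 = 13
v^2 = 41 - 13 = 28


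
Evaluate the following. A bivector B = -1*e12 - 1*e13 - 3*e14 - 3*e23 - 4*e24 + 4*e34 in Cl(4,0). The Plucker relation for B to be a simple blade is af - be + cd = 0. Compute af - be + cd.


Plucker relation: af - be + cd
a*f = (-1)*4 = -4
b*e = (-1)*(-4) = 4
c*d = (-3)*(-3) = 9
af - be + cd = -4 - 4 + 9
= 1


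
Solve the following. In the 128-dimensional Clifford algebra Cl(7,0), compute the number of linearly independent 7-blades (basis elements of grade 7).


Number of grade-k basis blades in Cl(p,q) with n = p + q is C(n, k).
n = 7 + 0 = 7
C(7, 7) = 7! / (7! * 0!)
= 5040 / (5040 * 1)
= 1


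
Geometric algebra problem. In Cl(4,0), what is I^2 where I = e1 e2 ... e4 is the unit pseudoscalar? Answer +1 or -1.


The pseudoscalar I = e1...e_n (product of all n generators) of Cl(p,q) satisfies I^2 = (-1)^(q + n(n-1)/2).
p = 4, q = 0, n = p + q = 4
n(n-1)/2 = 4 * 3 / 2 = 6
Exponent = q + n(n-1)/2 = 0 + 6 = 6
I^2 = (-1)^6 = +1


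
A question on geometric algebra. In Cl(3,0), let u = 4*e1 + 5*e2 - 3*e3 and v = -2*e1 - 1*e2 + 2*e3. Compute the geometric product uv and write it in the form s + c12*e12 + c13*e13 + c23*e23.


In Cl(3,0): e_i^2 = 1, e_ie_j = -e_je_i for i != j.
Scalar part = u . v = 4*(-2) + 5*(-1) + (-3)*2
= -8 + (-5) + (-6) = -19
e12 coeff = 4*(-1) - 5*(-2) = -4 - (-10) = 6
e13 coeff = 4*2 - (-3)*(-2) = 8 - 6 = 2
e23 coeff = 5*2 - (-3)*(-1) = 10 - 3 = 7
uv = -19 + 6*e12 + 2*e13 + 7*e23


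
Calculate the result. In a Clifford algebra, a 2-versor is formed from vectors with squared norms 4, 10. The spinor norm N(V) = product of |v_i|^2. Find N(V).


Spinor norm N(V) = |v1|^2 * |v2|^2 * ... * |v2|^2
= 4 * 10
Running product: 4, 40
N(V) = 40


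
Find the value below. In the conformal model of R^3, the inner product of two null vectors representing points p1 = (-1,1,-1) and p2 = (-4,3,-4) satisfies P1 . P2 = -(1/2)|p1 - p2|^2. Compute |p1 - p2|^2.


p1 - p2 = (3, -2, 3)
|p1 - p2|^2 = 3^2 + (-2)^2 + 3^2
= 9 + 4 + 9
= 22


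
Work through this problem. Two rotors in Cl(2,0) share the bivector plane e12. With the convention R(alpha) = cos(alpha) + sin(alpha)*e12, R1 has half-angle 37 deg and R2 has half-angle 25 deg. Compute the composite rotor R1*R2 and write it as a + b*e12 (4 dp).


Same-plane rotors commute and their half-angles add:
R1*R2 = cos(a1 + a2) + sin(a1 + a2)*e12.
a1 + a2 = 37 + 25 = 62 deg
cos(62 deg) = 0.4695
sin(62 deg) = 0.8829
R1*R2 = 0.4695 + 0.8829*e12


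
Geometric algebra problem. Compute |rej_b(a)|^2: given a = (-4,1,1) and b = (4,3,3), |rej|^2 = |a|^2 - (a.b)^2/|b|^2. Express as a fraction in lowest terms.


|a|^2 = (-4)^2 + 1^2 + 1^2 = 18
|b|^2 = 4^2 + 3^2 + 3^2 = 34
a . b = (-4)*4 + 1*3 + 1*3 = -10
(a.b)^2 = (-10)^2 = 100
|rej|^2 = 18 - 100/34
= (612 - 100)/34
= 512/34
In lowest terms: 256/17


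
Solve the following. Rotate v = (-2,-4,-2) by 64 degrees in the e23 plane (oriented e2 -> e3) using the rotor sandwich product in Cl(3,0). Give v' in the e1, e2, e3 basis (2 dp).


Rotor R = cos(32deg) - sin(32deg)*e23
Rotation angle theta = 2 * 32 = 64 degrees in the e23 plane (e2 -> e3).
The component perpendicular to the plane (e1) is invariant: v'_1 = v1 = -2.00
cos(64deg) = 0.4384, sin(64deg) = 0.8988
v'_2 = v2*cos(theta) - v3*sin(theta) = -4*0.4384 - (-2)*0.8988 = 0.04
v'_3 = v2*sin(theta) + v3*cos(theta) = -4*0.8988 + (-2)*0.4384 = -4.47
v' = -2.00*e1 + 0.04*e2 - 4.47*e3


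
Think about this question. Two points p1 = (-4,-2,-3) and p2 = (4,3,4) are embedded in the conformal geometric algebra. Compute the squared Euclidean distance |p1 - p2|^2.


p1 - p2 = (-8, -5, -7)
|p1 - p2|^2 = (-8)^2 + (-5)^2 + (-7)^2
= 64 + 25 + 49
= 138


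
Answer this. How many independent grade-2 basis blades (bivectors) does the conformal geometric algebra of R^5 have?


The conformal model of R^5 uses Cl(6,1) with m = 5 + 2 = 7 generators.
Number of grade-2 blades = C(m, 2) = C(7, 2)
= 7*6/2 = 21


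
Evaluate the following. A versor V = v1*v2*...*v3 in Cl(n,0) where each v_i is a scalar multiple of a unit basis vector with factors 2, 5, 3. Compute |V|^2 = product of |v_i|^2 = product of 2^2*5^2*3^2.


Each vector v_i has |v_i|^2 = s_i^2
Squared scales: 2^2 = 4, 5^2 = 25, 3^2 = 9
|V|^2 = 4 * 25 * 9
= 900


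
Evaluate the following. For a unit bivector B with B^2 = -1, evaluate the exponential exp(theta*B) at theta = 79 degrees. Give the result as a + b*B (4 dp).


For a unit bivector B with B^2 = -1, the exponential series gives
e^(theta*B) = cos(theta) + sin(theta)*B (the GA analogue of Euler's formula).
theta = 79 degrees = 1.37881 rad
cos(79 deg) = 0.1908
sin(79 deg) = 0.9816
exp(theta*B) = 0.1908 + 0.9816*B


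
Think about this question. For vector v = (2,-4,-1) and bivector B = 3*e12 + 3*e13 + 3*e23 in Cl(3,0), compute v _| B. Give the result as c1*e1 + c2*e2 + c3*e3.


Left contraction v _| B = <vB>_1 (grade-1 part of the geometric product vB).
Using e1_|e12 = e2, e2_|e12 = -e1, e1_|e13 = e3, e3_|e13 = -e1, e2_|e23 = e3, e3_|e23 = -e2:
e1 coeff: -v2*b12 - v3*b13 = -(-4)*(3) - (-1)*(3) = 15
e2 coeff: v1*b12 - v3*b23 = (2)*(3) - (-1)*(3) = 9
e3 coeff: v1*b13 + v2*b23 = (2)*(3) + (-4)*(3) = -6
v _| B = 15*e1 + 9*e2 - 6*e3


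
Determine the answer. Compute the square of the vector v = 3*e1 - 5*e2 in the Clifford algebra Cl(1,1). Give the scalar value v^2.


v^2 = sum of c_i^2 * e_i^2
Positive signature terms (e_i^2 = +1): 3^2 = 9
Negative signature terms (e_j^2 = -1): (-5)^2 = 25
v^2 = 9 - 25 = -16


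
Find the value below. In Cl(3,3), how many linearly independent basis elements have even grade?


Even subalgebra dimension = 2^(n-1)
n = 3 + 3 = 6
2^(6 - 1) = 2^5 = 32
Verification: sum of C(6,k) for even k = 1 + 15 + 15 + 1 = 32
Result = 32


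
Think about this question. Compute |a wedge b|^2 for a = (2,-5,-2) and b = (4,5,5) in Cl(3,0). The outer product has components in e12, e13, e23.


a wedge b = (a1*b2 - a2*b1)*e12 + (a1*b3 - a3*b1)*e13 + (a2*b3 - a3*b2)*e23
e12 coeff: 2*5 - (-5)*4 = 10 - (-20) = 30
e13 coeff: 2*5 - (-2)*4 = 10 - (-8) = 18
e23 coeff: (-5)*5 - (-2)*5 = -25 - (-10) = -15
|a wedge b|^2 = 30^2 + 18^2 + (-15)^2
= 900 + 324 + 225
= 1449


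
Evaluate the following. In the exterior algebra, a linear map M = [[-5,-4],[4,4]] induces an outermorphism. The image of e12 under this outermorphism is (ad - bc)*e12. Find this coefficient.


The outermorphism of a linear map f sends e1^e2 to f(e1)^f(e2).
f(e1) = -5*e1 + 4*e2
f(e2) = -4*e1 + 4*e2
f(e1) ^ f(e2) = (-5*e1 + 4*e2) ^ (-4*e1 + 4*e2)
= (-5)*4*e12 + 4*(-4)*e21
= (-20 - (-16))*e12
= -4*e12
Coefficient = -4


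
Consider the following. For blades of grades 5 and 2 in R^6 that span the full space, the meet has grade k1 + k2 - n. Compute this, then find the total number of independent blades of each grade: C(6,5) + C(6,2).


Meet grade = grade(A) + grade(B) - n
= 5 + 2 - 6 = 1
C(6,5) = 6
C(6,2) = 15
dim_A + dim_B = 6 + 15 = 21


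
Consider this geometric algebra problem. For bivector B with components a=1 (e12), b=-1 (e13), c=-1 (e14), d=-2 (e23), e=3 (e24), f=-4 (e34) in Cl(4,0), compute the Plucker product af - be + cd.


Plucker relation: af - be + cd
a*f = 1*(-4) = -4
b*e = (-1)*3 = -3
c*d = (-1)*(-2) = 2
af - be + cd = -4 - (-3) + 2
= 1


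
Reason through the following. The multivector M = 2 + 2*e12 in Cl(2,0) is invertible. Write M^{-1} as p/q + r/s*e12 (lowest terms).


M = 2 + 2*e12, where e12^2 = -1.
Since M commutes with its reverse ~M = a - b*e12, M * ~M = a^2 - b^2*e12^2 = a^2 + b^2.
So M^{-1} = ~M / (a^2 + b^2) = (a - b*e12)/(a^2 + b^2).
a^2 + b^2 = 4 + 4 = 8
Scalar part = 2/8 = 1/4
Bivector coeff = -2/8 = -1/4
M^{-1} = 1/4 - 1/4*e12


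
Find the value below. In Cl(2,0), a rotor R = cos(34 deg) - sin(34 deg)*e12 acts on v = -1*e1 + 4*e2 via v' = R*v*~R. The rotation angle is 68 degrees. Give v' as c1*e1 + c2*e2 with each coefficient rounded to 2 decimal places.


Rotor R = cos(34deg) - sin(34deg)*e12
Rotation angle theta = 2 * 34 = 68 degrees
v' = R*v*~R rotates v by theta.
cos(68deg) = 0.3746, sin(68deg) = 0.9272
v'_1 = -1*cos(68deg) - 4*sin(68deg)
= -1*0.3746 - 4*0.9272
= -4.08
v'_2 = -1*sin(68deg) + 4*cos(68deg)
= -1*0.9272 + 4*0.3746
= 0.57
v' = -4.08*e1 + 0.57*e2


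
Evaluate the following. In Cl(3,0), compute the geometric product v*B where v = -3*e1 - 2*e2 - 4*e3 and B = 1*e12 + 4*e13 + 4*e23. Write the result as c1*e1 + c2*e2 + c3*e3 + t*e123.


vB has grade-1 (vector) and grade-3 (trivector) parts: vB = (v _| B) + (v ^ B).
Vector part <vB>_1:
  e1: -v2*b12 - v3*b13 = -(-2)*(1) - (-4)*(4) = 18
  e2: v1*b12 - v3*b23 = (-3)*(1) - (-4)*(4) = 13
  e3: v1*b13 + v2*b23 = (-3)*(4) + (-2)*(4) = -20
Trivector part <vB>_3:
  e123: v1*b23 - v2*b13 + v3*b12 = (-3)*(4) - (-2)*(4) + (-4)*(1) = -8
vB = 18*e1 + 13*e2 - 20*e3 - 8*e123


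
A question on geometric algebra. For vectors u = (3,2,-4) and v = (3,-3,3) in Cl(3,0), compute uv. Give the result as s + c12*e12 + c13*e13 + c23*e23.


In Cl(3,0): e_i^2 = 1, e_ie_j = -e_je_i for i != j.
Scalar part = u . v = 3*3 + 2*(-3) + (-4)*3
= 9 + (-6) + (-12) = -9
e12 coeff = 3*(-3) - 2*3 = -9 - 6 = -15
e13 coeff = 3*3 - (-4)*3 = 9 - (-12) = 21
e23 coeff = 2*3 - (-4)*(-3) = 6 - 12 = -6
uv = -9 - 15*e12 + 21*e13 - 6*e23


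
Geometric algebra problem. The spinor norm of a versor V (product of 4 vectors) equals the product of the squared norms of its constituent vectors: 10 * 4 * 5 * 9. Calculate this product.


Spinor norm N(V) = |v1|^2 * |v2|^2 * ... * |v4|^2
= 10 * 4 * 5 * 9
Running product: 10, 40, 200, 1800
N(V) = 1800


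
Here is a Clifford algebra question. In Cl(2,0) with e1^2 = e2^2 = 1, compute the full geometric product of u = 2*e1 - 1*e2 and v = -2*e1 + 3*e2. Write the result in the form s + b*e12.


Expand: (2*e1 - 1*e2)(-2*e1 + 3*e2)
= 2*(-2)*e1e1 + 2*3*e1e2 + (-1)*(-2)*e2e1 + (-1)*3*e2e2
Using e1^2 = e2^2 = 1, e2e1 = -e1e2:
Scalar part s = 2*(-2) + (-1)*3 = -4 + (-3) = -7
Bivector part b = 2*3 - (-1)*(-2) = 6 - 2 = 4
uv = -7 + 4*e12


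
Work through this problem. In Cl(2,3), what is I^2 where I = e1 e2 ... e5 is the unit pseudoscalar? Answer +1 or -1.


The pseudoscalar I = e1...e_n (product of all n generators) of Cl(p,q) satisfies I^2 = (-1)^(q + n(n-1)/2).
p = 2, q = 3, n = p + q = 5
n(n-1)/2 = 5 * 4 / 2 = 10
Exponent = q + n(n-1)/2 = 3 + 10 = 13
I^2 = (-1)^13 = -1


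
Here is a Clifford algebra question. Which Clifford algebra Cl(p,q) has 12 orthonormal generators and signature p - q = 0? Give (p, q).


We need p + q = 12 and p - q = 0.
Adding: 2p = 12 + 0 = 12, so p = 6.
Then q = 12 - 6 = 6.
(p, q) = (6, 6)


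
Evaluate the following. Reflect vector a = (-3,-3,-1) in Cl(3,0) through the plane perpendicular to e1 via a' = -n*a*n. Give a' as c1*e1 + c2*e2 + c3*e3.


Reflection formula: a' = -n*a*n, with n = e1 (unit vector, n^2 = 1).
For reflection through hyperplane perp to e1:
The component along e1 flips sign, others stay.
a = (-3, -3, -1)
a' = (3, -3, -1)
a' = 3*e1 - 3*e2 - 1*e3


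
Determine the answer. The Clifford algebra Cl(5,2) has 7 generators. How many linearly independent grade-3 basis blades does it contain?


Number of grade-k basis blades in Cl(p,q) with n = p + q is C(n, k).
n = 5 + 2 = 7
C(7, 3) = 7! / (3! * 4!)
= 5040 / (6 * 24)
= 35


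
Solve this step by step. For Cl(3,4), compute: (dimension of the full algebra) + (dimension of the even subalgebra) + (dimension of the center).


n = 3 + 4 = 7
Total dim = 2^7 = 128
Even subalgebra dim = 2^6 = 64
n is odd, so center dim = 2
Sum = 128 + 64 + 2 = 194


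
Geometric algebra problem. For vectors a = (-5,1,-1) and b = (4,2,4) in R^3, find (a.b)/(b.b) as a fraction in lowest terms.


Projection coefficient = (a . b) / (b . b)
a . b = (-5)*4 + 1*2 + (-1)*4
= -20 + 2 + (-4) = -22
b . b = 4^2 + 2^2 + 4^2
= 16 + 4 + 16 = 36
Coefficient = -22/36
In lowest terms: -11/18


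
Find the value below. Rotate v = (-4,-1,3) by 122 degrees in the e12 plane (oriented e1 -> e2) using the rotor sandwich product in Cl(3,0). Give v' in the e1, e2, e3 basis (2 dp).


Rotor R = cos(61deg) - sin(61deg)*e12
Rotation angle theta = 2 * 61 = 122 degrees in the e12 plane (e1 -> e2).
The component perpendicular to the plane (e3) is invariant: v'_3 = v3 = 3.00
cos(122deg) = -0.5299, sin(122deg) = 0.8480
v'_1 = v1*cos(theta) - v2*sin(theta) = -4*(-0.5299) - (-1)*0.8480 = 2.97
v'_2 = v1*sin(theta) + v2*cos(theta) = -4*0.8480 + (-1)*(-0.5299) = -2.86
v' = 2.97*e1 - 2.86*e2 + 3.00*e3


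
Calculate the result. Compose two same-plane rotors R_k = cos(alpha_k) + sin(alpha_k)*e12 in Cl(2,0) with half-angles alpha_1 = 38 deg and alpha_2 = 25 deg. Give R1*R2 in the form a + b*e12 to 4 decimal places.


Same-plane rotors commute and their half-angles add:
R1*R2 = cos(a1 + a2) + sin(a1 + a2)*e12.
a1 + a2 = 38 + 25 = 63 deg
cos(63 deg) = 0.4540
sin(63 deg) = 0.8910
R1*R2 = 0.4540 + 0.8910*e12


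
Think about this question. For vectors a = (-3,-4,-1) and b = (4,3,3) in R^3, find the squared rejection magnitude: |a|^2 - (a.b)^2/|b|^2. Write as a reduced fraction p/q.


|a|^2 = (-3)^2 + (-4)^2 + (-1)^2 = 26
|b|^2 = 4^2 + 3^2 + 3^2 = 34
a . b = (-3)*4 + (-4)*3 + (-1)*3 = -27
(a.b)^2 = (-27)^2 = 729
|rej|^2 = 26 - 729/34
= (884 - 729)/34
= 155/34
In lowest terms: 155/34


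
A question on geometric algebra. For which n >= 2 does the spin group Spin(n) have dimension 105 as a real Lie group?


dim Spin(n) = dim so(n) = n(n-1)/2.
Solve n(n-1)/2 = 105, i.e. n^2 - n - 210 = 0.
Discriminant = 1 + 8*105 = 841
n = (1 + sqrt(841))/2 = (1 + 29)/2 = 15


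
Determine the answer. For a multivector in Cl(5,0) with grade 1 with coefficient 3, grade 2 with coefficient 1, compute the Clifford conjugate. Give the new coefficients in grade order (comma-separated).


Clifford conjugate sign for grade k: (-1)^(k(k+1)/2)
Grade 1: (-1)^(1*2/2) = (-1)^1 = -1, coeff 3 -> -3
Grade 2: (-1)^(2*3/2) = (-1)^3 = -1, coeff 1 -> -1
Conjugated coefficients: -3, -1


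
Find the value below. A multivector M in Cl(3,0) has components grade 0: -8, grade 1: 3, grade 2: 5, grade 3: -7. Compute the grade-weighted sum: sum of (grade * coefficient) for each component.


Grade-weighted sum = sum of grade_k * coefficient_k
0*(-8) = 0
1*3 = 3
2*5 = 10
3*(-7) = -21
Total = 0 + 3 + 10 + (-21) = -8


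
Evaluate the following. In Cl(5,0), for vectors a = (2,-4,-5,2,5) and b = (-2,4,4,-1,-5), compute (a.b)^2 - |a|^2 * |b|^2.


a . b = 2*(-2) + (-4)*4 + (-5)*4 + 2*(-1) + 5*(-5)
= -4 + (-16) + (-20) + (-2) + (-25) = -67
|a|^2 = 2^2 + (-4)^2 + (-5)^2 + 2^2 + 5^2 = 74
|b|^2 = (-2)^2 + 4^2 + 4^2 + (-1)^2 + (-5)^2 = 62
(a.b)^2 = (-67)^2 = 4489
|a|^2 * |b|^2 = 74 * 62 = 4588
Result = 4489 - 4588 = -99


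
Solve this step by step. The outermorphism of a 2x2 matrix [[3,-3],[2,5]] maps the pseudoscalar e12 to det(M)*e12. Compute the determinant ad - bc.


The outermorphism of a linear map f sends e1^e2 to f(e1)^f(e2).
f(e1) = 3*e1 + 2*e2
f(e2) = -3*e1 + 5*e2
f(e1) ^ f(e2) = (3*e1 + 2*e2) ^ (-3*e1 + 5*e2)
= 3*5*e12 + 2*(-3)*e21
= (15 - (-6))*e12
= 21*e12
Coefficient = 21


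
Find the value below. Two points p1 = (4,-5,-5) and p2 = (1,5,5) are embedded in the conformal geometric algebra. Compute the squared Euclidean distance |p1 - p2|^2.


p1 - p2 = (3, -10, -10)
|p1 - p2|^2 = 3^2 + (-10)^2 + (-10)^2
= 9 + 100 + 100
= 209


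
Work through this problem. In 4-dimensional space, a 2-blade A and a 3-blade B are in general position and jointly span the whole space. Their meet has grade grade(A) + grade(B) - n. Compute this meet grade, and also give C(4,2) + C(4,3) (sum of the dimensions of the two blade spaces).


Meet grade = grade(A) + grade(B) - n
= 2 + 3 - 4 = 1
C(4,2) = 6
C(4,3) = 4
dim_A + dim_B = 6 + 4 = 10


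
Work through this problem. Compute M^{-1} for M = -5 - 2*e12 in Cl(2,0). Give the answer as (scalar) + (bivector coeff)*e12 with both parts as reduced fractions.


M = -5 - 2*e12, where e12^2 = -1.
Since M commutes with its reverse ~M = a - b*e12, M * ~M = a^2 - b^2*e12^2 = a^2 + b^2.
So M^{-1} = ~M / (a^2 + b^2) = (a - b*e12)/(a^2 + b^2).
a^2 + b^2 = 25 + 4 = 29
Scalar part = -5/29 = -5/29
Bivector coeff = 2/29 = 2/29
M^{-1} = -5/29 + 2/29*e12


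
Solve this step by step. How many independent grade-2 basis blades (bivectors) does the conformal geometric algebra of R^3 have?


The conformal model of R^3 uses Cl(4,1) with m = 3 + 2 = 5 generators.
Number of grade-2 blades = C(m, 2) = C(5, 2)
= 5*4/2 = 10


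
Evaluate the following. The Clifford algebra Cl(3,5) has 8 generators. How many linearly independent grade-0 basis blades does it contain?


Number of grade-k basis blades in Cl(p,q) with n = p + q is C(n, k).
n = 3 + 5 = 8
C(8, 0) = 8! / (0! * 8!)
= 40320 / (1 * 40320)
= 1


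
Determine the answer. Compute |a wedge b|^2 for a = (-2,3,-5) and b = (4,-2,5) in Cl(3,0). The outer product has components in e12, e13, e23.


a wedge b = (a1*b2 - a2*b1)*e12 + (a1*b3 - a3*b1)*e13 + (a2*b3 - a3*b2)*e23
e12 coeff: (-2)*(-2) - 3*4 = 4 - 12 = -8
e13 coeff: (-2)*5 - (-5)*4 = -10 - (-20) = 10
e23 coeff: 3*5 - (-5)*(-2) = 15 - 10 = 5
|a wedge b|^2 = (-8)^2 + 10^2 + 5^2
= 64 + 100 + 25
= 189


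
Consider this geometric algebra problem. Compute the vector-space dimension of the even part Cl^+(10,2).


Even subalgebra dimension = 2^(n-1)
n = 10 + 2 = 12
2^(12 - 1) = 2^11 = 2048
Verification: sum of C(12,k) for even k = 1 + 66 + 495 + 924 + 495 + 66 + 1 = 2048
Result = 2048


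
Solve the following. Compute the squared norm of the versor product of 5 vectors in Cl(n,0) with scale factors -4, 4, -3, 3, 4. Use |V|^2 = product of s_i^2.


Each vector v_i has |v_i|^2 = s_i^2
Squared scales: (-4)^2 = 16, 4^2 = 16, (-3)^2 = 9, 3^2 = 9, 4^2 = 16
|V|^2 = 16 * 16 * 9 * 9 * 16
= 331776


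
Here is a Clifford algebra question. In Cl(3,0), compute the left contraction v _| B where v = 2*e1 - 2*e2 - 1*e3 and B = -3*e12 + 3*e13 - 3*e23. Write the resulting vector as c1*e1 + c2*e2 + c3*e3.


Left contraction v _| B = <vB>_1 (grade-1 part of the geometric product vB).
Using e1_|e12 = e2, e2_|e12 = -e1, e1_|e13 = e3, e3_|e13 = -e1, e2_|e23 = e3, e3_|e23 = -e2:
e1 coeff: -v2*b12 - v3*b13 = -(-2)*(-3) - (-1)*(3) = -3
e2 coeff: v1*b12 - v3*b23 = (2)*(-3) - (-1)*(-3) = -9
e3 coeff: v1*b13 + v2*b23 = (2)*(3) + (-2)*(-3) = 12
v _| B = -3*e1 - 9*e2 + 12*e3


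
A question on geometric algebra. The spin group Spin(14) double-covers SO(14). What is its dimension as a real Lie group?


Spin(n) double-covers SO(n); both have Lie algebra so(n) of dimension n(n-1)/2.
n = 14
n(n-1) = 14 * 13 = 182
dim Spin(14) = 182/2 = 91


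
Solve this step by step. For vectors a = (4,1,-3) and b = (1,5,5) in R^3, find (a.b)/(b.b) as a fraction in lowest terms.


Projection coefficient = (a . b) / (b . b)
a . b = 4*1 + 1*5 + (-3)*5
= 4 + 5 + (-15) = -6
b . b = 1^2 + 5^2 + 5^2
= 1 + 25 + 25 = 51
Coefficient = -6/51
In lowest terms: -2/17


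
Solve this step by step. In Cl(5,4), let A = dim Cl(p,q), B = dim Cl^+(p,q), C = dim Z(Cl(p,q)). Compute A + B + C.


n = 5 + 4 = 9
Total dim = 2^9 = 512
Even subalgebra dim = 2^8 = 256
n is odd, so center dim = 2
Sum = 512 + 256 + 2 = 770


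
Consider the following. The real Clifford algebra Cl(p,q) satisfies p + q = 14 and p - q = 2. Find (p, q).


We need p + q = 14 and p - q = 2.
Adding: 2p = 14 + 2 = 16, so p = 8.
Then q = 14 - 8 = 6.
(p, q) = (8, 6)


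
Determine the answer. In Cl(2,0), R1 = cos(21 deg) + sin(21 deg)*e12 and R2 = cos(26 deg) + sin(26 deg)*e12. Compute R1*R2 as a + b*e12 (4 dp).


Same-plane rotors commute and their half-angles add:
R1*R2 = cos(a1 + a2) + sin(a1 + a2)*e12.
a1 + a2 = 21 + 26 = 47 deg
cos(47 deg) = 0.6820
sin(47 deg) = 0.7314
R1*R2 = 0.6820 + 0.7314*e12


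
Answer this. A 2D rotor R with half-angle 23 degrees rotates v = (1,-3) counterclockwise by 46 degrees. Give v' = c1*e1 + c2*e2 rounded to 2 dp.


Rotor R = cos(23deg) - sin(23deg)*e12
Rotation angle theta = 2 * 23 = 46 degrees
v' = R*v*~R rotates v by theta.
cos(46deg) = 0.6947, sin(46deg) = 0.7193
v'_1 = 1*cos(46deg) - (-3)*sin(46deg)
= 1*0.6947 - (-3)*0.7193
= 2.85
v'_2 = 1*sin(46deg) + (-3)*cos(46deg)
= 1*0.7193 + (-3)*0.6947
= -1.36
v' = 2.85*e1 - 1.36*e2


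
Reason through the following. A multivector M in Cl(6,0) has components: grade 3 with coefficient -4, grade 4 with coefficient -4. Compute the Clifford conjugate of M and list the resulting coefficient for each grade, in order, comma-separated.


Clifford conjugate sign for grade k: (-1)^(k(k+1)/2)
Grade 3: (-1)^(3*4/2) = (-1)^6 = 1, coeff -4 -> -4
Grade 4: (-1)^(4*5/2) = (-1)^10 = 1, coeff -4 -> -4
Conjugated coefficients: -4, -4


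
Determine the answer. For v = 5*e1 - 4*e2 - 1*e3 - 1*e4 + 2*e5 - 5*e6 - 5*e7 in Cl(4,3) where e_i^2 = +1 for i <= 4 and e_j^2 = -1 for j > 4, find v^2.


v^2 = sum of c_i^2 * e_i^2
Positive signature terms (e_i^2 = +1): 5^2 + (-4)^2 + (-1)^2 + (-1)^2 = 43
Negative signature terms (e_j^2 = -1): 2^2 + (-5)^2 + (-5)^2 = 54
v^2 = 43 - 54 = -11


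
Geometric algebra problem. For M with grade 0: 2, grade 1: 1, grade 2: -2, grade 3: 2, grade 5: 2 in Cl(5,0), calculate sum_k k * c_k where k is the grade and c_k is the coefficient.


Grade-weighted sum = sum of grade_k * coefficient_k
0*2 = 0
1*1 = 1
2*(-2) = -4
3*2 = 6
5*2 = 10
Total = 0 + 1 + (-4) + 6 + 10 = 13


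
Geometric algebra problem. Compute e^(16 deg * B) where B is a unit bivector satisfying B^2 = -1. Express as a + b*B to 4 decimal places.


For a unit bivector B with B^2 = -1, the exponential series gives
e^(theta*B) = cos(theta) + sin(theta)*B (the GA analogue of Euler's formula).
theta = 16 degrees = 0.279253 rad
cos(16 deg) = 0.9613
sin(16 deg) = 0.2756
exp(theta*B) = 0.9613 + 0.2756*B


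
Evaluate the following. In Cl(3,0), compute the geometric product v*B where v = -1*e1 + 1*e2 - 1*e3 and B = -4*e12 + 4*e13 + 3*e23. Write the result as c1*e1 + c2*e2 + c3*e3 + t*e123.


vB has grade-1 (vector) and grade-3 (trivector) parts: vB = (v _| B) + (v ^ B).
Vector part <vB>_1:
  e1: -v2*b12 - v3*b13 = -(1)*(-4) - (-1)*(4) = 8
  e2: v1*b12 - v3*b23 = (-1)*(-4) - (-1)*(3) = 7
  e3: v1*b13 + v2*b23 = (-1)*(4) + (1)*(3) = -1
Trivector part <vB>_3:
  e123: v1*b23 - v2*b13 + v3*b12 = (-1)*(3) - (1)*(4) + (-1)*(-4) = -3
vB = 8*e1 + 7*e2 - 1*e3 - 3*e123


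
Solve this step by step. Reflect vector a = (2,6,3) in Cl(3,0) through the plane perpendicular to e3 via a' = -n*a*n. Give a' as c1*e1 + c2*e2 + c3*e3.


Reflection formula: a' = -n*a*n, with n = e3 (unit vector, n^2 = 1).
For reflection through hyperplane perp to e3:
The component along e3 flips sign, others stay.
a = (2, 6, 3)
a' = (2, 6, -3)
a' = 2*e1 + 6*e2 - 3*e3


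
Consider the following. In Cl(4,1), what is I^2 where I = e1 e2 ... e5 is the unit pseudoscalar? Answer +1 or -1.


The pseudoscalar I = e1...e_n (product of all n generators) of Cl(p,q) satisfies I^2 = (-1)^(q + n(n-1)/2).
p = 4, q = 1, n = p + q = 5
n(n-1)/2 = 5 * 4 / 2 = 10
Exponent = q + n(n-1)/2 = 1 + 10 = 11
I^2 = (-1)^11 = -1


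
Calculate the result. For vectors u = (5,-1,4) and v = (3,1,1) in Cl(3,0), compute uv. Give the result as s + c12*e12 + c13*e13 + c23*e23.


In Cl(3,0): e_i^2 = 1, e_ie_j = -e_je_i for i != j.
Scalar part = u . v = 5*3 + (-1)*1 + 4*1
= 15 + (-1) + 4 = 18
e12 coeff = 5*1 - (-1)*3 = 5 - (-3) = 8
e13 coeff = 5*1 - 4*3 = 5 - 12 = -7
e23 coeff = (-1)*1 - 4*1 = -1 - 4 = -5
uv = 18 + 8*e12 - 7*e13 - 5*e23


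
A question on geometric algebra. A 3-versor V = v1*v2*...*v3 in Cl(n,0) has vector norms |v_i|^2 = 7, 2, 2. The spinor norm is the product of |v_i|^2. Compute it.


Spinor norm N(V) = |v1|^2 * |v2|^2 * ... * |v3|^2
= 7 * 2 * 2
Running product: 7, 14, 28
N(V) = 28


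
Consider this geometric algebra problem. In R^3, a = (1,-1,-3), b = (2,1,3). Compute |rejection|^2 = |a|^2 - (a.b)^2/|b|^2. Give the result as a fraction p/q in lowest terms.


|a|^2 = 1^2 + (-1)^2 + (-3)^2 = 11
|b|^2 = 2^2 + 1^2 + 3^2 = 14
a . b = 1*2 + (-1)*1 + (-3)*3 = -8
(a.b)^2 = (-8)^2 = 64
|rej|^2 = 11 - 64/14
= (154 - 64)/14
= 90/14
In lowest terms: 45/7


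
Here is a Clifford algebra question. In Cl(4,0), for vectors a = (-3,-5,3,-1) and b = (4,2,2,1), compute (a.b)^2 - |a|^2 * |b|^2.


a . b = (-3)*4 + (-5)*2 + 3*2 + (-1)*1
= -12 + (-10) + 6 + (-1) = -17
|a|^2 = (-3)^2 + (-5)^2 + 3^2 + (-1)^2 = 44
|b|^2 = 4^2 + 2^2 + 2^2 + 1^2 = 25
(a.b)^2 = (-17)^2 = 289
|a|^2 * |b|^2 = 44 * 25 = 1100
Result = 289 - 1100 = -811


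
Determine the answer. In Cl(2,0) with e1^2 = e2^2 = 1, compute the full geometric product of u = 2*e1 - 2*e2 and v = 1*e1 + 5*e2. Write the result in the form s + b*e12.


Expand: (2*e1 - 2*e2)(1*e1 + 5*e2)
= 2*1*e1e1 + 2*5*e1e2 + (-2)*1*e2e1 + (-2)*5*e2e2
Using e1^2 = e2^2 = 1, e2e1 = -e1e2:
Scalar part s = 2*1 + (-2)*5 = 2 + (-10) = -8
Bivector part b = 2*5 - (-2)*1 = 10 - (-2) = 12
uv = -8 + 12*e12


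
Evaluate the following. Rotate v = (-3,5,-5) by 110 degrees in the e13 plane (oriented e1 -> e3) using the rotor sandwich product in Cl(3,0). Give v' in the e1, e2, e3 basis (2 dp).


Rotor R = cos(55deg) - sin(55deg)*e13
Rotation angle theta = 2 * 55 = 110 degrees in the e13 plane (e1 -> e3).
The component perpendicular to the plane (e2) is invariant: v'_2 = v2 = 5.00
cos(110deg) = -0.3420, sin(110deg) = 0.9397
v'_1 = v1*cos(theta) - v3*sin(theta) = -3*(-0.3420) - (-5)*0.9397 = 5.72
v'_3 = v1*sin(theta) + v3*cos(theta) = -3*0.9397 + (-5)*(-0.3420) = -1.11
v' = 5.72*e1 + 5.00*e2 - 1.11*e3


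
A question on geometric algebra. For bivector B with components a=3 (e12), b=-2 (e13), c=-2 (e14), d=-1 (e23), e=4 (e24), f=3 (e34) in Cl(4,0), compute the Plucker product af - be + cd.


Plucker relation: af - be + cd
a*f = 3*3 = 9
b*e = (-2)*4 = -8
c*d = (-2)*(-1) = 2
af - be + cd = 9 - (-8) + 2
= 19


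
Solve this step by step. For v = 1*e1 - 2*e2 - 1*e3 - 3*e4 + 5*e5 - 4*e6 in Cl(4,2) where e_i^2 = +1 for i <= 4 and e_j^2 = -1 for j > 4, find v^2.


v^2 = sum of c_i^2 * e_i^2
Positive signature terms (e_i^2 = +1): 1^2 + (-2)^2 + (-1)^2 + (-3)^2 = 15
Negative signature terms (e_j^2 = -1): 5^2 + (-4)^2 = 41
v^2 = 15 - 41 = -26


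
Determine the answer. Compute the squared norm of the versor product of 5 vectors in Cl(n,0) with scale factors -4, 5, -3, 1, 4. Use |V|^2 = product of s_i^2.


Each vector v_i has |v_i|^2 = s_i^2
Squared scales: (-4)^2 = 16, 5^2 = 25, (-3)^2 = 9, 1^2 = 1, 4^2 = 16
|V|^2 = 16 * 25 * 9 * 1 * 16
= 57600


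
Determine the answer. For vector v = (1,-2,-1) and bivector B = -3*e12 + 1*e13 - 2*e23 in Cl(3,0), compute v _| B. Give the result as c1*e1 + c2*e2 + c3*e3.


Left contraction v _| B = <vB>_1 (grade-1 part of the geometric product vB).
Using e1_|e12 = e2, e2_|e12 = -e1, e1_|e13 = e3, e3_|e13 = -e1, e2_|e23 = e3, e3_|e23 = -e2:
e1 coeff: -v2*b12 - v3*b13 = -(-2)*(-3) - (-1)*(1) = -5
e2 coeff: v1*b12 - v3*b23 = (1)*(-3) - (-1)*(-2) = -5
e3 coeff: v1*b13 + v2*b23 = (1)*(1) + (-2)*(-2) = 5
v _| B = -5*e1 - 5*e2 + 5*e3


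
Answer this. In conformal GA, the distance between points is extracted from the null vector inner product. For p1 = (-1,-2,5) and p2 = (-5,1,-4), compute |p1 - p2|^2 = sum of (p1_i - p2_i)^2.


p1 - p2 = (4, -3, 9)
|p1 - p2|^2 = 4^2 + (-3)^2 + 9^2
= 16 + 9 + 81
= 106


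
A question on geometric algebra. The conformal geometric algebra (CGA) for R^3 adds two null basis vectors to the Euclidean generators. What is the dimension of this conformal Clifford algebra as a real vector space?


The conformal model of R^3 uses Cl(4,1): the 3 Euclidean generators plus two extra orthogonal generators e+ (e+^2 = +1) and e- (e-^2 = -1), from which the null vectors e0, einf are built.
Number of generators m = 3 + 2 = 5.
dim Cl(p,q) = 2^m = 2^5 = 32


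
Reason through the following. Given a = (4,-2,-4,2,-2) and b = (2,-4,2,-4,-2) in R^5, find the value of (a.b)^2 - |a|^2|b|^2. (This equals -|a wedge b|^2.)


a . b = 4*2 + (-2)*(-4) + (-4)*2 + 2*(-4) + (-2)*(-2)
= 8 + 8 + (-8) + (-8) + 4 = 4
|a|^2 = 4^2 + (-2)^2 + (-4)^2 + 2^2 + (-2)^2 = 44
|b|^2 = 2^2 + (-4)^2 + 2^2 + (-4)^2 + (-2)^2 = 44
(a.b)^2 = 4^2 = 16
|a|^2 * |b|^2 = 44 * 44 = 1936
Result = 16 - 1936 = -1920
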